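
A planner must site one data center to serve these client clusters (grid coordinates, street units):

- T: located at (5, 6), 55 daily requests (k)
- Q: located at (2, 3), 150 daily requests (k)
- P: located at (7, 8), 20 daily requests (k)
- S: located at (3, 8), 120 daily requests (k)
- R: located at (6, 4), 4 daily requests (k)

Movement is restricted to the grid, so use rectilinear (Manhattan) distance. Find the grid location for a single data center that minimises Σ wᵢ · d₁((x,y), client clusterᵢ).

Manhattan distance separates: Σwᵢ(|x−xᵢ|+|y−yᵢ|) = Σwᵢ|x−xᵢ| + Σwᵢ|y−yᵢ|, so x and y are optimised independently as 1-D weighted medians.
Total weight W = 349; half = 174.5.
x-coordinate, sorted with cumulative weight:
  x=2 (Q, w=150) cum 150
  x=3 (S, w=120) cum 270  ← median
  x=5 (T, w=55) cum 325
  x=6 (R, w=4) cum 329
  x=7 (P, w=20) cum 349
⇒ x* = 3
y-coordinate, sorted with cumulative weight:
  y=3 (Q, w=150) cum 150
  y=4 (R, w=4) cum 154
  y=6 (T, w=55) cum 209  ← median
  y=8 (P, w=20) cum 229
  y=8 (S, w=120) cum 349
⇒ y* = 6

(3, 6)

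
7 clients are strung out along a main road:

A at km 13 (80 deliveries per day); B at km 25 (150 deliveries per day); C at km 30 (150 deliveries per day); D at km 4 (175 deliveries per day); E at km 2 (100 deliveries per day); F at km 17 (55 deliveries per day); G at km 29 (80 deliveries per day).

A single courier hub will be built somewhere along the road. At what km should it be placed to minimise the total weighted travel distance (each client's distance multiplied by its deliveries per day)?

For a sum of weighted absolute distances on a line, the optimum is the weighted median (not the mean). Total weight W = 790; half-weight = 395.
Sort by position and accumulate weight:
  km 2 (E, w=100) → cum 100
  km 4 (D, w=175) → cum 275
  km 13 (A, w=80) → cum 355
  km 17 (F, w=55) → cum 410  ≥ 395 → median here
  km 25 (B, w=150) → cum 560
  km 29 (G, w=80) → cum 640
  km 30 (C, w=150) → cum 790
Optimal location: km 17.

x = 17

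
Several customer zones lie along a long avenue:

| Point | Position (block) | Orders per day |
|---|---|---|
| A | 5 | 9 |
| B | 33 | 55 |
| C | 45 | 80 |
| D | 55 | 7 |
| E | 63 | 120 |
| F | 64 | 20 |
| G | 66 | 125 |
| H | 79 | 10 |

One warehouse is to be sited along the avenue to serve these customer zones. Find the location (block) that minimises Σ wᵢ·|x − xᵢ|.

x = 63

For a sum of weighted absolute distances on a line, the optimum is the weighted median (not the mean). Total weight W = 426; half-weight = 213.
Sort by position and accumulate weight:
  block 5 (A, w=9) → cum 9
  block 33 (B, w=55) → cum 64
  block 45 (C, w=80) → cum 144
  block 55 (D, w=7) → cum 151
  block 63 (E, w=120) → cum 271  ≥ 213 → median here
  block 64 (F, w=20) → cum 291
  block 66 (G, w=125) → cum 416
  block 79 (H, w=10) → cum 426
Optimal location: block 63.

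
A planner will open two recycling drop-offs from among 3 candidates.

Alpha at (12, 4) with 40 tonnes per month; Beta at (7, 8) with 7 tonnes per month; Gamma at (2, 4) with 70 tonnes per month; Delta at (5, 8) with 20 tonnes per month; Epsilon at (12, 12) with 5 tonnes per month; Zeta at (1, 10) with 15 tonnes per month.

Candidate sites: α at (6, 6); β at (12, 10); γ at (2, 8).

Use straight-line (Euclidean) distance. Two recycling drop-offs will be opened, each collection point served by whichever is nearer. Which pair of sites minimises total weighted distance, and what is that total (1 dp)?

Evaluate every pair (each demand assigned to the nearer of the two):
  {β, γ}: total = 658.5
  {α, γ}: total = 669.3
  {α, β}: total = 719.5
Best pair: {β, γ} with total 658.5.

{β, γ}, total 658.5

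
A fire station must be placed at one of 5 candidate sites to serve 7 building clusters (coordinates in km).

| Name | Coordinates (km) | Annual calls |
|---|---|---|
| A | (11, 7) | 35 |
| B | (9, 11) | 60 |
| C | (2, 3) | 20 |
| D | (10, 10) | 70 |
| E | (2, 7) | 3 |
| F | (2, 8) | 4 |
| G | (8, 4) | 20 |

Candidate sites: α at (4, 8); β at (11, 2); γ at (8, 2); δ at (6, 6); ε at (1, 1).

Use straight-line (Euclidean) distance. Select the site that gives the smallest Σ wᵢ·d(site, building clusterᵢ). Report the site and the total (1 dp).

Total weighted distance at each candidate:
  α (4, 8): total = 1275.6
  β (11, 2): total = 1619.9
  γ (8, 2): total = 1543.7
  δ (6, 6): total = 1111.1
  ε (1, 1): total = 2311.1
Minimum is at δ with total 1111.1 km.

δ, total 1111.1 km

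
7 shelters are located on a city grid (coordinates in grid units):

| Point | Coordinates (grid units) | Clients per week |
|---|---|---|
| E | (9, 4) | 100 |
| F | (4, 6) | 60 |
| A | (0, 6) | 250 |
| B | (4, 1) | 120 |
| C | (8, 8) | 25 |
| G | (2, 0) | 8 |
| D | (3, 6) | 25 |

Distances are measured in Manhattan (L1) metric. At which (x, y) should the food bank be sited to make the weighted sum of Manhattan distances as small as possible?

(4, 6)

Manhattan distance separates: Σwᵢ(|x−xᵢ|+|y−yᵢ|) = Σwᵢ|x−xᵢ| + Σwᵢ|y−yᵢ|, so x and y are optimised independently as 1-D weighted medians.
Total weight W = 588; half = 294.
x-coordinate, sorted with cumulative weight:
  x=0 (A, w=250) cum 250
  x=2 (G, w=8) cum 258
  x=3 (D, w=25) cum 283
  x=4 (F, w=60) cum 343  ← median
  x=4 (B, w=120) cum 463
  x=8 (C, w=25) cum 488
  x=9 (E, w=100) cum 588
⇒ x* = 4
y-coordinate, sorted with cumulative weight:
  y=0 (G, w=8) cum 8
  y=1 (B, w=120) cum 128
  y=4 (E, w=100) cum 228
  y=6 (F, w=60) cum 288
  y=6 (A, w=250) cum 538  ← median
  y=6 (D, w=25) cum 563
  y=8 (C, w=25) cum 588
⇒ y* = 6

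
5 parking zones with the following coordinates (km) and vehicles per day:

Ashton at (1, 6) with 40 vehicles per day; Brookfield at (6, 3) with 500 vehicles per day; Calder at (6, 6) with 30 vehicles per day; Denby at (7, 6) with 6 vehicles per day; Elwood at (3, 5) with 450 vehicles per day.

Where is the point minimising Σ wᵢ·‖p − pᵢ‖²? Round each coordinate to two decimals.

(4.50, 4.10)

The minimiser of Σwᵢ‖p−pᵢ‖² is the weighted centroid p* = (Σwᵢpᵢ)/(Σwᵢ).
Σwᵢ = 1026.
Σwᵢxᵢ = 40·1 + 500·6 + 30·6 + 6·7 + 450·3 = 4612.
Σwᵢyᵢ = 40·6 + 500·3 + 30·6 + 6·6 + 450·5 = 4206.
x* = 4612/1026 = 4.50, y* = 4206/1026 = 4.10.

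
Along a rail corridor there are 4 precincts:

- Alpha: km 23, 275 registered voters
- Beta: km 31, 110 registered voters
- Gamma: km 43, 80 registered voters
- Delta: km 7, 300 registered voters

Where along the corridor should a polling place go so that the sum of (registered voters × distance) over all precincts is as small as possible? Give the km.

For a sum of weighted absolute distances on a line, the optimum is the weighted median (not the mean). Total weight W = 765; half-weight = 382.5.
Sort by position and accumulate weight:
  km 7 (Delta, w=300) → cum 300
  km 23 (Alpha, w=275) → cum 575  ≥ 382.5 → median here
  km 31 (Beta, w=110) → cum 685
  km 43 (Gamma, w=80) → cum 765
Optimal location: km 23.

x = 23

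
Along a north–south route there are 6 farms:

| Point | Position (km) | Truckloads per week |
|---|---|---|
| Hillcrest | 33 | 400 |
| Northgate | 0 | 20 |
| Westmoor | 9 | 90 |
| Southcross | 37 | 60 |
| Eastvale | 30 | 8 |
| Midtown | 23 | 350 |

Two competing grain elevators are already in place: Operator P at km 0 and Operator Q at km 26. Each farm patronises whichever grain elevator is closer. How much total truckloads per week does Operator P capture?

The indifferent point is the midpoint (0+26)/2 = 13; farms left of it (closer to Operator P at 0) go to Operator P, those right go to Operator Q.
  Northgate at 0 (w=20) → Operator P
  Westmoor at 9 (w=90) → Operator P
  Midtown at 23 (w=350) → Operator Q
  Eastvale at 30 (w=8) → Operator Q
  Hillcrest at 33 (w=400) → Operator Q
  Southcross at 37 (w=60) → Operator Q
Operator P captures 110; Operator Q captures 818.

110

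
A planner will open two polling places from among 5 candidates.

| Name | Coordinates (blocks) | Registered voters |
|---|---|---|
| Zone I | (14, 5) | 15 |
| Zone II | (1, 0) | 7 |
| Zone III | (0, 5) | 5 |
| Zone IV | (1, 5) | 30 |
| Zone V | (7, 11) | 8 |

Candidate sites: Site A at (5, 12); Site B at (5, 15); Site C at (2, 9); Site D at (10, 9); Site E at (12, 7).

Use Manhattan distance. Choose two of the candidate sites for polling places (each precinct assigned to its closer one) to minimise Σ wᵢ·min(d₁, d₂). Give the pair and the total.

Evaluate every pair (each demand assigned to the nearer of the two):
  {Site C, Site E}: total = 366
  {Site C, Site D}: total = 410
  {Site A, Site C}: total = 514
  {Site B, Site C}: total = 538
  {Site A, Site E}: total = 586
  {Site A, Site D}: total = 646
  {Site D, Site E}: total = 686
  {Site B, Site E}: total = 694
  {Site B, Site D}: total = 746
  {Site A, Site B}: total = 766
Best pair: {Site C, Site E} with total 366.

{Site C, Site E}, total 366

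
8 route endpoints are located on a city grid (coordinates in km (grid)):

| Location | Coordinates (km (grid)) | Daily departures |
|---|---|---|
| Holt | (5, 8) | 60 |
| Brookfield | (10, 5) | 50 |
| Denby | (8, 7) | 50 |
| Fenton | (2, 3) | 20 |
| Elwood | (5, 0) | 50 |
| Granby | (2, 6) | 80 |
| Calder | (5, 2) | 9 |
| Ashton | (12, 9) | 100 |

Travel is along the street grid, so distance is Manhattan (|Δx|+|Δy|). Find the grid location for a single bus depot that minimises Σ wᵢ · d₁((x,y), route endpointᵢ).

(5, 7)

Manhattan distance separates: Σwᵢ(|x−xᵢ|+|y−yᵢ|) = Σwᵢ|x−xᵢ| + Σwᵢ|y−yᵢ|, so x and y are optimised independently as 1-D weighted medians.
Total weight W = 419; half = 209.5.
x-coordinate, sorted with cumulative weight:
  x=2 (Fenton, w=20) cum 20
  x=2 (Granby, w=80) cum 100
  x=5 (Holt, w=60) cum 160
  x=5 (Elwood, w=50) cum 210  ← median
  x=5 (Calder, w=9) cum 219
  x=8 (Denby, w=50) cum 269
  x=10 (Brookfield, w=50) cum 319
  x=12 (Ashton, w=100) cum 419
⇒ x* = 5
y-coordinate, sorted with cumulative weight:
  y=0 (Elwood, w=50) cum 50
  y=2 (Calder, w=9) cum 59
  y=3 (Fenton, w=20) cum 79
  y=5 (Brookfield, w=50) cum 129
  y=6 (Granby, w=80) cum 209
  y=7 (Denby, w=50) cum 259  ← median
  y=8 (Holt, w=60) cum 319
  y=9 (Ashton, w=100) cum 419
⇒ y* = 7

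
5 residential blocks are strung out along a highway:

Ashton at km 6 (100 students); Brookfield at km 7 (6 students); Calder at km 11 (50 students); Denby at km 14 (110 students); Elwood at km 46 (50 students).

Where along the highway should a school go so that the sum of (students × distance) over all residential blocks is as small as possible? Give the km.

For a sum of weighted absolute distances on a line, the optimum is the weighted median (not the mean). Total weight W = 316; half-weight = 158.
Sort by position and accumulate weight:
  km 6 (Ashton, w=100) → cum 100
  km 7 (Brookfield, w=6) → cum 106
  km 11 (Calder, w=50) → cum 156
  km 14 (Denby, w=110) → cum 266  ≥ 158 → median here
  km 46 (Elwood, w=50) → cum 316
Optimal location: km 14.

x = 14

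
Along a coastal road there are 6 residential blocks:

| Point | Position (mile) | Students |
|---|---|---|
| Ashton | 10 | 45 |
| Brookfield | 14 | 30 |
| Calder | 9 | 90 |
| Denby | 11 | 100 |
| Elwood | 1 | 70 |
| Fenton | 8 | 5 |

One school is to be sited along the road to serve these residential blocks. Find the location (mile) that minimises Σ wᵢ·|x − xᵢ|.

For a sum of weighted absolute distances on a line, the optimum is the weighted median (not the mean). Total weight W = 340; half-weight = 170.
Sort by position and accumulate weight:
  mile 1 (Elwood, w=70) → cum 70
  mile 8 (Fenton, w=5) → cum 75
  mile 9 (Calder, w=90) → cum 165
  mile 10 (Ashton, w=45) → cum 210  ≥ 170 → median here
  mile 11 (Denby, w=100) → cum 310
  mile 14 (Brookfield, w=30) → cum 340
Optimal location: mile 10.

x = 10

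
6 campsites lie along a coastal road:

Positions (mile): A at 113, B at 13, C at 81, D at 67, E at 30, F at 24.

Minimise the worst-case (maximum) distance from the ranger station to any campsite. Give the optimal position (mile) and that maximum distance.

The 1-center on a line is the midpoint of the two extreme points: leftmost at 13, rightmost at 113.
Optimal location = (13 + 113)/2 = 63; maximum distance = (113 − 13)/2 = 50.

location 63, max distance 50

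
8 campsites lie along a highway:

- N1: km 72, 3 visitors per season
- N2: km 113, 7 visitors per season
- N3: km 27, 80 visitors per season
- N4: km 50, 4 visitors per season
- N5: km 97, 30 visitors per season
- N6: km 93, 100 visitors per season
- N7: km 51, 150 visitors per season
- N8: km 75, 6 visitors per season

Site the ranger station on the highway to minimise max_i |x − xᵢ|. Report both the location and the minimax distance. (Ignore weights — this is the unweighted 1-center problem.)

location 70, max distance 43

The 1-center on a line is the midpoint of the two extreme points: leftmost at 27, rightmost at 113.
Optimal location = (27 + 113)/2 = 70; maximum distance = (113 − 27)/2 = 43.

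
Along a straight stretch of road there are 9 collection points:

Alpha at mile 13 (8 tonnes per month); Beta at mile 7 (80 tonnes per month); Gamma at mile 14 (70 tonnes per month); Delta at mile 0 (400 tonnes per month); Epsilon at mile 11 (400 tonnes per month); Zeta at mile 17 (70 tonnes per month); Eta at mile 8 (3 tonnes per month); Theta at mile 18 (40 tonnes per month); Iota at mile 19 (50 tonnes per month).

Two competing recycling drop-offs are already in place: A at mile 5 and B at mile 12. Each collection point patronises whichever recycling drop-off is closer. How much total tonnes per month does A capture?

483

The indifferent point is the midpoint (5+12)/2 = 8.5; collection points left of it (closer to A at 5) go to A, those right go to B.
  Delta at 0 (w=400) → A
  Beta at 7 (w=80) → A
  Eta at 8 (w=3) → A
  Epsilon at 11 (w=400) → B
  Alpha at 13 (w=8) → B
  Gamma at 14 (w=70) → B
  Zeta at 17 (w=70) → B
  Theta at 18 (w=40) → B
  Iota at 19 (w=50) → B
A captures 483; B captures 638.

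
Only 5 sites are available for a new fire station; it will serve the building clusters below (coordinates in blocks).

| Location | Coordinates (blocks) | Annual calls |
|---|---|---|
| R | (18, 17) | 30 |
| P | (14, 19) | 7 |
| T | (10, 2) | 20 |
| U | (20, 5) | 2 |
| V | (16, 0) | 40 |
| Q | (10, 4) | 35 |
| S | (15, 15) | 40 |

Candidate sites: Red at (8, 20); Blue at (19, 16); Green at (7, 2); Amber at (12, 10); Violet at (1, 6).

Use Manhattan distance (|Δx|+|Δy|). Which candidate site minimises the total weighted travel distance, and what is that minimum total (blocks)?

Total weighted distance at each candidate:
  Red (8, 20): total = 3123
  Blue (19, 16): total = 2295
  Green (7, 2): total = 2495
  Amber (12, 10): total = 1853
  Violet (1, 6): total = 3467
Minimum is at Amber with total 1853 blocks.

Amber, total 1853 blocks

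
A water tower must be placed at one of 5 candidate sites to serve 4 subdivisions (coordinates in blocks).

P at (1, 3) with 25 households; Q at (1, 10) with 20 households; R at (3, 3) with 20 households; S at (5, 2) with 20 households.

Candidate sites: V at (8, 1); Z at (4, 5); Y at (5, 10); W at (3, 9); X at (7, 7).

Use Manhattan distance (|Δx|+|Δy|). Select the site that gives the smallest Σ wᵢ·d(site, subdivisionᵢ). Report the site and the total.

Z, total 425 blocks

Total weighted distance at each candidate:
  V (8, 1): total = 765
  Z (4, 5): total = 425
  Y (5, 10): total = 695
  W (3, 9): total = 560
  X (7, 7): total = 730
Minimum is at Z with total 425 blocks.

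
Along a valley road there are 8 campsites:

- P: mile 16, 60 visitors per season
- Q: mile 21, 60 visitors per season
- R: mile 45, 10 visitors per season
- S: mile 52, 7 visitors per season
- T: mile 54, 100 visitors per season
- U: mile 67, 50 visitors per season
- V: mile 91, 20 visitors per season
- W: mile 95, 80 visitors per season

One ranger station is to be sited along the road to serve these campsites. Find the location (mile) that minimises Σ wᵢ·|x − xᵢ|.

x = 54

For a sum of weighted absolute distances on a line, the optimum is the weighted median (not the mean). Total weight W = 387; half-weight = 193.5.
Sort by position and accumulate weight:
  mile 16 (P, w=60) → cum 60
  mile 21 (Q, w=60) → cum 120
  mile 45 (R, w=10) → cum 130
  mile 52 (S, w=7) → cum 137
  mile 54 (T, w=100) → cum 237  ≥ 193.5 → median here
  mile 67 (U, w=50) → cum 287
  mile 91 (V, w=20) → cum 307
  mile 95 (W, w=80) → cum 387
Optimal location: mile 54.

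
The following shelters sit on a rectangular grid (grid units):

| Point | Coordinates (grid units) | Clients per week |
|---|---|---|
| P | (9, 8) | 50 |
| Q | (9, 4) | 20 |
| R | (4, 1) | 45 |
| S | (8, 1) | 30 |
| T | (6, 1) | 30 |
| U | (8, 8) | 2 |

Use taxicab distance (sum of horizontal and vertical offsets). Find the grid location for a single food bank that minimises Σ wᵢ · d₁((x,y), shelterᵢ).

Manhattan distance separates: Σwᵢ(|x−xᵢ|+|y−yᵢ|) = Σwᵢ|x−xᵢ| + Σwᵢ|y−yᵢ|, so x and y are optimised independently as 1-D weighted medians.
Total weight W = 177; half = 88.5.
x-coordinate, sorted with cumulative weight:
  x=4 (R, w=45) cum 45
  x=6 (T, w=30) cum 75
  x=8 (S, w=30) cum 105  ← median
  x=8 (U, w=2) cum 107
  x=9 (P, w=50) cum 157
  x=9 (Q, w=20) cum 177
⇒ x* = 8
y-coordinate, sorted with cumulative weight:
  y=1 (R, w=45) cum 45
  y=1 (S, w=30) cum 75
  y=1 (T, w=30) cum 105  ← median
  y=4 (Q, w=20) cum 125
  y=8 (P, w=50) cum 175
  y=8 (U, w=2) cum 177
⇒ y* = 1

(8, 1)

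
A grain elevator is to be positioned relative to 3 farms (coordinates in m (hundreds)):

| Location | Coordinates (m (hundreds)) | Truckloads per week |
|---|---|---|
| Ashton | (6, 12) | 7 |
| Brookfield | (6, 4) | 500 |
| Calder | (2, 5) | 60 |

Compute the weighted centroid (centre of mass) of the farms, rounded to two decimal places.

(5.58, 4.20)

The minimiser of Σwᵢ‖p−pᵢ‖² is the weighted centroid p* = (Σwᵢpᵢ)/(Σwᵢ).
Σwᵢ = 567.
Σwᵢxᵢ = 7·6 + 500·6 + 60·2 = 3162.
Σwᵢyᵢ = 7·12 + 500·4 + 60·5 = 2384.
x* = 3162/567 = 5.58, y* = 2384/567 = 4.20.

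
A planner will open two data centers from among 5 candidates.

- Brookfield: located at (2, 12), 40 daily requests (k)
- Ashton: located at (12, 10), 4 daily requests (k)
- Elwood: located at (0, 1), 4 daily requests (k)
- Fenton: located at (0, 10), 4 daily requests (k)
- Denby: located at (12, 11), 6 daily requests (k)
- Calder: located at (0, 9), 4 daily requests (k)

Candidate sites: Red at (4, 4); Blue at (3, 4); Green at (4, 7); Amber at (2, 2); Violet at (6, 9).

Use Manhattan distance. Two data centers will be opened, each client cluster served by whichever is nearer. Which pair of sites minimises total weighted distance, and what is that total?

Evaluate every pair (each demand assigned to the nearer of the two):
  {Amber, Violet}: total = 420
  {Blue, Violet}: total = 432
  {Red, Violet}: total = 436
  {Green, Violet}: total = 448
  {Green, Amber}: total = 460
  {Blue, Green}: total = 472
  {Red, Green}: total = 476
  {Blue, Amber}: total = 596
  {Red, Blue}: total = 598
  {Red, Amber}: total = 634
Best pair: {Amber, Violet} with total 420.

{Amber, Violet}, total 420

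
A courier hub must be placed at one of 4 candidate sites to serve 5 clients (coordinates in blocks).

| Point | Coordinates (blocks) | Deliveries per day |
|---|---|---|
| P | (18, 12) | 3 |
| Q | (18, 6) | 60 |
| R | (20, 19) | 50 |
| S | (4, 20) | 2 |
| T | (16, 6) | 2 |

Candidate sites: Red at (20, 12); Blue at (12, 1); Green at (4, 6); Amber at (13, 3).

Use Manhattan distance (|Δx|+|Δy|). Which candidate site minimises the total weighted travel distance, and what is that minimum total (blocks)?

Red, total 904 blocks

Total weighted distance at each candidate:
  Red (20, 12): total = 904
  Blue (12, 1): total = 2083
  Green (4, 6): total = 2402
  Amber (13, 3): total = 1736
Minimum is at Red with total 904 blocks.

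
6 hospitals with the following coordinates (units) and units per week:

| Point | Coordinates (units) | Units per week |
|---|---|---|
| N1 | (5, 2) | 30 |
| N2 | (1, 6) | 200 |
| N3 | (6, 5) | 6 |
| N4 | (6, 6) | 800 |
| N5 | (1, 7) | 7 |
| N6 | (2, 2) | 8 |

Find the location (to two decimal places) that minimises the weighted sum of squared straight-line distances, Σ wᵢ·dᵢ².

The minimiser of Σwᵢ‖p−pᵢ‖² is the weighted centroid p* = (Σwᵢpᵢ)/(Σwᵢ).
Σwᵢ = 1051.
Σwᵢxᵢ = 30·5 + 200·1 + 6·6 + 800·6 + 7·1 + 8·2 = 5209.
Σwᵢyᵢ = 30·2 + 200·6 + 6·5 + 800·6 + 7·7 + 8·2 = 6155.
x* = 5209/1051 = 4.96, y* = 6155/1051 = 5.86.

(4.96, 5.86)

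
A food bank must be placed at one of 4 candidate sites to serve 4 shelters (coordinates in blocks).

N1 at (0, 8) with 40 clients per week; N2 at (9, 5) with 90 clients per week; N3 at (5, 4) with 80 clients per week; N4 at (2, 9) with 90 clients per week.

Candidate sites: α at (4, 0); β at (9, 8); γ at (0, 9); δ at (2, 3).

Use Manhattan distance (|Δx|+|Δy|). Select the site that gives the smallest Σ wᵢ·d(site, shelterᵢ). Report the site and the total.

δ, total 1950 blocks

Total weighted distance at each candidate:
  α (4, 0): total = 2770
  β (9, 8): total = 1990
  γ (0, 9): total = 2190
  δ (2, 3): total = 1950
Minimum is at δ with total 1950 blocks.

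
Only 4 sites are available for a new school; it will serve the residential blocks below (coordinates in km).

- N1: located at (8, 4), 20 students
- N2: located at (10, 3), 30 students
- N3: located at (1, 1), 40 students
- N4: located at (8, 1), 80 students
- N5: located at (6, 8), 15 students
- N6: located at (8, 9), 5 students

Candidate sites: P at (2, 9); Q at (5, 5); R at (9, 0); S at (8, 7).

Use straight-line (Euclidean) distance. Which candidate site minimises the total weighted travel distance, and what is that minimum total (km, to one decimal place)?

Total weighted distance at each candidate:
  P (2, 9): total = 1670.5
  Q (5, 5): total = 923.5
  R (9, 0): total = 786.4
  S (8, 7): total = 1086.5
Minimum is at R with total 786.4 km.

R, total 786.4 km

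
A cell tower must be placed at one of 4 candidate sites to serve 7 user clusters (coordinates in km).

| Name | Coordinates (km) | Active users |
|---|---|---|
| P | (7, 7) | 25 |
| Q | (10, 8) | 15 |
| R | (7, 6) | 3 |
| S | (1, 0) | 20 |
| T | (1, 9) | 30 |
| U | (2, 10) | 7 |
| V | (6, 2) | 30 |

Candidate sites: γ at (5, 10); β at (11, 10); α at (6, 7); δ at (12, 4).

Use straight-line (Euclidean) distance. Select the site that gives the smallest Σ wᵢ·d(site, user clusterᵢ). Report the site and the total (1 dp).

Total weighted distance at each candidate:
  γ (5, 10): total = 786.3
  β (11, 10): total = 1105.9
  α (6, 7): total = 609.7
  δ (12, 4): total = 1097.0
Minimum is at α with total 609.7 km.

α, total 609.7 km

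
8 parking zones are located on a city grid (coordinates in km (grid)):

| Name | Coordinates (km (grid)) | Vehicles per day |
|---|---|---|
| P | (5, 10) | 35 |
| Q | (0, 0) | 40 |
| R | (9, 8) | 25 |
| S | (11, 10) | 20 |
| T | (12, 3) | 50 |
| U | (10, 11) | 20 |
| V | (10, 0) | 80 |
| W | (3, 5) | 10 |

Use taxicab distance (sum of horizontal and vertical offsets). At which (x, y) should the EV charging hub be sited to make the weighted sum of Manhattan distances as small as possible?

Manhattan distance separates: Σwᵢ(|x−xᵢ|+|y−yᵢ|) = Σwᵢ|x−xᵢ| + Σwᵢ|y−yᵢ|, so x and y are optimised independently as 1-D weighted medians.
Total weight W = 280; half = 140.
x-coordinate, sorted with cumulative weight:
  x=0 (Q, w=40) cum 40
  x=3 (W, w=10) cum 50
  x=5 (P, w=35) cum 85
  x=9 (R, w=25) cum 110
  x=10 (U, w=20) cum 130
  x=10 (V, w=80) cum 210  ← median
  x=11 (S, w=20) cum 230
  x=12 (T, w=50) cum 280
⇒ x* = 10
y-coordinate, sorted with cumulative weight:
  y=0 (Q, w=40) cum 40
  y=0 (V, w=80) cum 120
  y=3 (T, w=50) cum 170  ← median
  y=5 (W, w=10) cum 180
  y=8 (R, w=25) cum 205
  y=10 (P, w=35) cum 240
  y=10 (S, w=20) cum 260
  y=11 (U, w=20) cum 280
⇒ y* = 3

(10, 3)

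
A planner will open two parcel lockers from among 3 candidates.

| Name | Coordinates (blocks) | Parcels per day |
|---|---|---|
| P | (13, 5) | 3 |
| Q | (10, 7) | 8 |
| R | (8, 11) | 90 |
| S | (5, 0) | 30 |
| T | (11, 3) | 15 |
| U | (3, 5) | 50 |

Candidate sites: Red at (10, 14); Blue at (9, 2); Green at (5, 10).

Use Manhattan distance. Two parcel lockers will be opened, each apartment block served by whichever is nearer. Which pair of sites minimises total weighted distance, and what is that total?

{Blue, Green}, total 1004

Evaluate every pair (each demand assigned to the nearer of the two):
  {Blue, Green}: total = 1004
  {Red, Blue}: total = 1194
  {Red, Green}: total = 1282
Best pair: {Blue, Green} with total 1004.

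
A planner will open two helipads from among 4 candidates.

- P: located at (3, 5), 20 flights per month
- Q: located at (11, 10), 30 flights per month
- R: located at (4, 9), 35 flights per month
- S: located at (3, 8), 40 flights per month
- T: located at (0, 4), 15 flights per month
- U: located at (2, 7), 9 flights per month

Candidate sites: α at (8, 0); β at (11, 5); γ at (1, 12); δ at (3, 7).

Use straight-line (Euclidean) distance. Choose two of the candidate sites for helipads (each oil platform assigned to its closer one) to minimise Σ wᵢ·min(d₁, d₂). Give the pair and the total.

{β, δ}, total 380.9

Evaluate every pair (each demand assigned to the nearer of the two):
  {β, δ}: total = 380.9
  {α, δ}: total = 487.2
  {γ, δ}: total = 487.2
  {β, γ}: total = 789.8
  {α, γ}: total = 941.6
  {α, β}: total = 1132.5
Best pair: {β, δ} with total 380.9.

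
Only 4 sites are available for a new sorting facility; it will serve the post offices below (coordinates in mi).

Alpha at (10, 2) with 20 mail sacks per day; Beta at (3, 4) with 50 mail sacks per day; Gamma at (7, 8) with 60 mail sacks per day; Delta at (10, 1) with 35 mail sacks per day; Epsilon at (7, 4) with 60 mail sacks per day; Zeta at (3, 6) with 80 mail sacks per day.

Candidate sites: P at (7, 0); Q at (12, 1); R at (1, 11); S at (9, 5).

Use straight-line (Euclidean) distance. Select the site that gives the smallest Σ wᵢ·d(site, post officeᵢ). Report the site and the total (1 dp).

Total weighted distance at each candidate:
  P (7, 0): total = 1762.5
  Q (12, 1): total = 2278.7
  R (1, 11): total = 2475.9
  S (9, 5): total = 1348.8
Minimum is at S with total 1348.8 mi.

S, total 1348.8 mi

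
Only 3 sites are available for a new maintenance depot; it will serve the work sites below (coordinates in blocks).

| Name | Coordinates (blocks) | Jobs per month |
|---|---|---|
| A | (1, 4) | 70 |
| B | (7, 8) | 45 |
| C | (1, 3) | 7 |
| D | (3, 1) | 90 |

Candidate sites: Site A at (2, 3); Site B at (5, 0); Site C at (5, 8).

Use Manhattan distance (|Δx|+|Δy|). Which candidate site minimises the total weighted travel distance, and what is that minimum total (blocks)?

Site A, total 867 blocks

Total weighted distance at each candidate:
  Site A (2, 3): total = 867
  Site B (5, 0): total = 1329
  Site C (5, 8): total = 1523
Minimum is at Site A with total 867 blocks.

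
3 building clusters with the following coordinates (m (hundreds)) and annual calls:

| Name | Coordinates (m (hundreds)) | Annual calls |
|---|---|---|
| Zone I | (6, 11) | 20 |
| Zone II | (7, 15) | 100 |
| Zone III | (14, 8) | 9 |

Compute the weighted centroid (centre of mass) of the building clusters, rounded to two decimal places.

The minimiser of Σwᵢ‖p−pᵢ‖² is the weighted centroid p* = (Σwᵢpᵢ)/(Σwᵢ).
Σwᵢ = 129.
Σwᵢxᵢ = 20·6 + 100·7 + 9·14 = 946.
Σwᵢyᵢ = 20·11 + 100·15 + 9·8 = 1792.
x* = 946/129 = 7.33, y* = 1792/129 = 13.89.

(7.33, 13.89)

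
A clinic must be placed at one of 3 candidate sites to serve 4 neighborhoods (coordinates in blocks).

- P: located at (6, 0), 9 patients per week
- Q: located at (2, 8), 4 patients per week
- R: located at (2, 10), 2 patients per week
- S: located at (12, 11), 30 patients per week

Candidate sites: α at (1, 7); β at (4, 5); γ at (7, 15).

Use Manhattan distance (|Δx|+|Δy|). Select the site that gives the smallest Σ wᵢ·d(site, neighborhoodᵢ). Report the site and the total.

γ, total 482 blocks

Total weighted distance at each candidate:
  α (1, 7): total = 574
  β (4, 5): total = 517
  γ (7, 15): total = 482
Minimum is at γ with total 482 blocks.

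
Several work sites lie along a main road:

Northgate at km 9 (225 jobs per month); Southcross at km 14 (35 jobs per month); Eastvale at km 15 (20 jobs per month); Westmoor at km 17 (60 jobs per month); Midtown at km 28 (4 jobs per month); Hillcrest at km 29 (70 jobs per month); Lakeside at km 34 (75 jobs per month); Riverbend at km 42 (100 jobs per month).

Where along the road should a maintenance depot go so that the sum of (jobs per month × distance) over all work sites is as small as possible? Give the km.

For a sum of weighted absolute distances on a line, the optimum is the weighted median (not the mean). Total weight W = 589; half-weight = 294.5.
Sort by position and accumulate weight:
  km 9 (Northgate, w=225) → cum 225
  km 14 (Southcross, w=35) → cum 260
  km 15 (Eastvale, w=20) → cum 280
  km 17 (Westmoor, w=60) → cum 340  ≥ 294.5 → median here
  km 28 (Midtown, w=4) → cum 344
  km 29 (Hillcrest, w=70) → cum 414
  km 34 (Lakeside, w=75) → cum 489
  km 42 (Riverbend, w=100) → cum 589
Optimal location: km 17.

x = 17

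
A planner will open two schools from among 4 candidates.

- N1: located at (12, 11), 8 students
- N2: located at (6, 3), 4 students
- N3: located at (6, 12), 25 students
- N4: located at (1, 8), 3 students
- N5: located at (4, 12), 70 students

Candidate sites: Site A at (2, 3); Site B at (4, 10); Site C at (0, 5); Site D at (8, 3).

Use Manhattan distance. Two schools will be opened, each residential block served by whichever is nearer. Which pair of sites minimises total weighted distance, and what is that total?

{Site B, Site D}, total 335

Evaluate every pair (each demand assigned to the nearer of the two):
  {Site B, Site D}: total = 335
  {Site A, Site B}: total = 343
  {Site B, Site C}: total = 356
  {Site C, Site D}: total = 1161
  {Site A, Site D}: total = 1167
  {Site A, Site C}: total = 1267
Best pair: {Site B, Site D} with total 335.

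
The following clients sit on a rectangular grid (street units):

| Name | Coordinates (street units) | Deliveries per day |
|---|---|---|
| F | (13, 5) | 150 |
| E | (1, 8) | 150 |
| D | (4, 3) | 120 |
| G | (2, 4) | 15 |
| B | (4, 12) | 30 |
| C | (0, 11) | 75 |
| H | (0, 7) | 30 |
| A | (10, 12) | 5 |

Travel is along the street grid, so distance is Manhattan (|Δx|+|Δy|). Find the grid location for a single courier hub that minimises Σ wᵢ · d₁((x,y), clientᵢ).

Manhattan distance separates: Σwᵢ(|x−xᵢ|+|y−yᵢ|) = Σwᵢ|x−xᵢ| + Σwᵢ|y−yᵢ|, so x and y are optimised independently as 1-D weighted medians.
Total weight W = 575; half = 287.5.
x-coordinate, sorted with cumulative weight:
  x=0 (C, w=75) cum 75
  x=0 (H, w=30) cum 105
  x=1 (E, w=150) cum 255
  x=2 (G, w=15) cum 270
  x=4 (D, w=120) cum 390  ← median
  x=4 (B, w=30) cum 420
  x=10 (A, w=5) cum 425
  x=13 (F, w=150) cum 575
⇒ x* = 4
y-coordinate, sorted with cumulative weight:
  y=3 (D, w=120) cum 120
  y=4 (G, w=15) cum 135
  y=5 (F, w=150) cum 285
  y=7 (H, w=30) cum 315  ← median
  y=8 (E, w=150) cum 465
  y=11 (C, w=75) cum 540
  y=12 (B, w=30) cum 570
  y=12 (A, w=5) cum 575
⇒ y* = 7

(4, 7)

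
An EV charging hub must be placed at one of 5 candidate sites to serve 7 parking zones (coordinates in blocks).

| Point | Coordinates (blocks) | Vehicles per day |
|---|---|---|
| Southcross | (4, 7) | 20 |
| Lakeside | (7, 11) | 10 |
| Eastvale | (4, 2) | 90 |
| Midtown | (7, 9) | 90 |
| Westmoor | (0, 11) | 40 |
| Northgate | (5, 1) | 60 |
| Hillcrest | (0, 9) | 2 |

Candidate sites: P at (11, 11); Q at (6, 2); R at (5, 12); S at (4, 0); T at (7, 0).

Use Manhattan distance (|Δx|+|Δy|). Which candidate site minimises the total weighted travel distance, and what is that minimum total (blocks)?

Total weighted distance at each candidate:
  P (11, 11): total = 3666
  Q (6, 2): total = 1886
  R (5, 12): total = 2506
  S (4, 0): total = 2286
  T (7, 0): total = 2502
Minimum is at Q with total 1886 blocks.

Q, total 1886 blocks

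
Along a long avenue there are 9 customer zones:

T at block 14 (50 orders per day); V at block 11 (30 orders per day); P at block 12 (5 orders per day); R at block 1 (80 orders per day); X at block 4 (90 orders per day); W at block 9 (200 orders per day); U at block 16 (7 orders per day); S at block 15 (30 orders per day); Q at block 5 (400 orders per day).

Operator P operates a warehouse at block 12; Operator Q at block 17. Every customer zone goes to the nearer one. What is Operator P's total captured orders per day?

The indifferent point is the midpoint (12+17)/2 = 14.5; customer zones left of it (closer to Operator P at 12) go to Operator P, those right go to Operator Q.
  R at 1 (w=80) → Operator P
  X at 4 (w=90) → Operator P
  Q at 5 (w=400) → Operator P
  W at 9 (w=200) → Operator P
  V at 11 (w=30) → Operator P
  P at 12 (w=5) → Operator P
  T at 14 (w=50) → Operator P
  S at 15 (w=30) → Operator Q
  U at 16 (w=7) → Operator Q
Operator P captures 855; Operator Q captures 37.

855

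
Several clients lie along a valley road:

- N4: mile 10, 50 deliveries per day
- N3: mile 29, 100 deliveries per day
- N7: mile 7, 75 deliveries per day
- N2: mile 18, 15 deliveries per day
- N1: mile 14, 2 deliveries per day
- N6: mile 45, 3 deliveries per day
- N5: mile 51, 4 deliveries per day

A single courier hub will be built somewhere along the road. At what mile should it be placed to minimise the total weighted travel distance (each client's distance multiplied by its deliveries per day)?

For a sum of weighted absolute distances on a line, the optimum is the weighted median (not the mean). Total weight W = 249; half-weight = 124.5.
Sort by position and accumulate weight:
  mile 7 (N7, w=75) → cum 75
  mile 10 (N4, w=50) → cum 125  ≥ 124.5 → median here
  mile 14 (N1, w=2) → cum 127
  mile 18 (N2, w=15) → cum 142
  mile 29 (N3, w=100) → cum 242
  mile 45 (N6, w=3) → cum 245
  mile 51 (N5, w=4) → cum 249
Optimal location: mile 10.

x = 10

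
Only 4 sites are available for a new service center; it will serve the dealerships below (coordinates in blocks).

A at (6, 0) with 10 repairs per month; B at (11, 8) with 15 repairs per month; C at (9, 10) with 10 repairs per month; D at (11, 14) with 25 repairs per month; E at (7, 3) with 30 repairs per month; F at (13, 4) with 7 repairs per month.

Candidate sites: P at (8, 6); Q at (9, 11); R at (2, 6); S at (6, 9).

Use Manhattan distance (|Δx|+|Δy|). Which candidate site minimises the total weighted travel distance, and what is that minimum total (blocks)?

Total weighted distance at each candidate:
  P (8, 6): total = 649
  Q (9, 11): total = 727
  R (2, 6): total = 1131
  S (6, 9): total = 764
Minimum is at P with total 649 blocks.

P, total 649 blocks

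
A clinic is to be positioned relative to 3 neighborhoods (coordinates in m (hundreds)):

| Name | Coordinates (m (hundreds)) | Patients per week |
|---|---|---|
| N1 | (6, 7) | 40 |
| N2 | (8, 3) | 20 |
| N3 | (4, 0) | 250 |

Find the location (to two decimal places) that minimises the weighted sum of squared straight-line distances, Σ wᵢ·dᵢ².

(4.52, 1.10)

The minimiser of Σwᵢ‖p−pᵢ‖² is the weighted centroid p* = (Σwᵢpᵢ)/(Σwᵢ).
Σwᵢ = 310.
Σwᵢxᵢ = 40·6 + 20·8 + 250·4 = 1400.
Σwᵢyᵢ = 40·7 + 20·3 + 250·0 = 340.
x* = 1400/310 = 4.52, y* = 340/310 = 1.10.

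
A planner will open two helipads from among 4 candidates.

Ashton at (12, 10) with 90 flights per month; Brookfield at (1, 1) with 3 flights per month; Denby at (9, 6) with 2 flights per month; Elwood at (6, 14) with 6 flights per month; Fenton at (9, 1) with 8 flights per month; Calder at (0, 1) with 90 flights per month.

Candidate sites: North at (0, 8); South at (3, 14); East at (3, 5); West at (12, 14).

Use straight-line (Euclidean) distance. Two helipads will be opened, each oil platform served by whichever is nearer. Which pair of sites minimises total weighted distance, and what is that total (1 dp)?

Evaluate every pair (each demand assigned to the nearer of the two):
  {East, West}: total = 929.3
  {North, West}: total = 1155.5
  {South, East}: total = 1437.7
  {North, East}: total = 1510.8
  {North, South}: total = 1665.3
  {South, West}: total = 1742.0
Best pair: {East, West} with total 929.3.

{East, West}, total 929.3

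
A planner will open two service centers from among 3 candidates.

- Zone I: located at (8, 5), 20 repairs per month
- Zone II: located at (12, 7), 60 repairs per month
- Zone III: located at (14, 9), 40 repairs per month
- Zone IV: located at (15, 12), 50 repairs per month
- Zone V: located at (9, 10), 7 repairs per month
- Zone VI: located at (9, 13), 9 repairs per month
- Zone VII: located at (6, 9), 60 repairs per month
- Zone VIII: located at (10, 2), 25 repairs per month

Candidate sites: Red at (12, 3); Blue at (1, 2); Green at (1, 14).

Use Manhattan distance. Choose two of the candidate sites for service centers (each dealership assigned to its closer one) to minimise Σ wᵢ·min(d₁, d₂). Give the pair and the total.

{Red, Green}, total 2106

Evaluate every pair (each demand assigned to the nearer of the two):
  {Red, Green}: total = 2106
  {Red, Blue}: total = 2262
  {Blue, Green}: total = 3670
Best pair: {Red, Green} with total 2106.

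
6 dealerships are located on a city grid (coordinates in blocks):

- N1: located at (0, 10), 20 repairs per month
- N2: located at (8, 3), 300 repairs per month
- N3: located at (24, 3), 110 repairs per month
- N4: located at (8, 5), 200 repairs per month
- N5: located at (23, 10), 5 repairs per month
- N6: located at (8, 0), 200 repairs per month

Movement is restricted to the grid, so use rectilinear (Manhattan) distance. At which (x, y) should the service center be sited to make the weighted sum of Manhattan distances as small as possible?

Manhattan distance separates: Σwᵢ(|x−xᵢ|+|y−yᵢ|) = Σwᵢ|x−xᵢ| + Σwᵢ|y−yᵢ|, so x and y are optimised independently as 1-D weighted medians.
Total weight W = 835; half = 417.5.
x-coordinate, sorted with cumulative weight:
  x=0 (N1, w=20) cum 20
  x=8 (N2, w=300) cum 320
  x=8 (N4, w=200) cum 520  ← median
  x=8 (N6, w=200) cum 720
  x=23 (N5, w=5) cum 725
  x=24 (N3, w=110) cum 835
⇒ x* = 8
y-coordinate, sorted with cumulative weight:
  y=0 (N6, w=200) cum 200
  y=3 (N2, w=300) cum 500  ← median
  y=3 (N3, w=110) cum 610
  y=5 (N4, w=200) cum 810
  y=10 (N1, w=20) cum 830
  y=10 (N5, w=5) cum 835
⇒ y* = 3

(8, 3)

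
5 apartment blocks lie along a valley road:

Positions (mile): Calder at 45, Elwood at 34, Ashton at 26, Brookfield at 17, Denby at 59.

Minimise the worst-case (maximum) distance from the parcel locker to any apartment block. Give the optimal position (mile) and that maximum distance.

The 1-center on a line is the midpoint of the two extreme points: leftmost at 17, rightmost at 59.
Optimal location = (17 + 59)/2 = 38; maximum distance = (59 − 17)/2 = 21.

location 38, max distance 21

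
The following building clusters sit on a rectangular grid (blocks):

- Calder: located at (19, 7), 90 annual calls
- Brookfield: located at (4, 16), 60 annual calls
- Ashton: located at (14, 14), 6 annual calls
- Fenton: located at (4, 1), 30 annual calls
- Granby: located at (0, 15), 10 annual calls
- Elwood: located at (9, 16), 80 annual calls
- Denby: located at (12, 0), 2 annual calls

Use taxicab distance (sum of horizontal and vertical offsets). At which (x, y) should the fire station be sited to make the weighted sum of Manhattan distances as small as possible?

Manhattan distance separates: Σwᵢ(|x−xᵢ|+|y−yᵢ|) = Σwᵢ|x−xᵢ| + Σwᵢ|y−yᵢ|, so x and y are optimised independently as 1-D weighted medians.
Total weight W = 278; half = 139.
x-coordinate, sorted with cumulative weight:
  x=0 (Granby, w=10) cum 10
  x=4 (Brookfield, w=60) cum 70
  x=4 (Fenton, w=30) cum 100
  x=9 (Elwood, w=80) cum 180  ← median
  x=12 (Denby, w=2) cum 182
  x=14 (Ashton, w=6) cum 188
  x=19 (Calder, w=90) cum 278
⇒ x* = 9
y-coordinate, sorted with cumulative weight:
  y=0 (Denby, w=2) cum 2
  y=1 (Fenton, w=30) cum 32
  y=7 (Calder, w=90) cum 122
  y=14 (Ashton, w=6) cum 128
  y=15 (Granby, w=10) cum 138
  y=16 (Brookfield, w=60) cum 198  ← median
  y=16 (Elwood, w=80) cum 278
⇒ y* = 16

(9, 16)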